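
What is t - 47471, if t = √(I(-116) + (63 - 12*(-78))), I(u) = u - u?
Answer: -47471 + 3*√111 ≈ -47439.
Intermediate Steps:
I(u) = 0
t = 3*√111 (t = √(0 + (63 - 12*(-78))) = √(0 + (63 + 936)) = √(0 + 999) = √999 = 3*√111 ≈ 31.607)
t - 47471 = 3*√111 - 47471 = -47471 + 3*√111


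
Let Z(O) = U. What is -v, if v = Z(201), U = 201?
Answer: -201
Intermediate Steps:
Z(O) = 201
v = 201
-v = -1*201 = -201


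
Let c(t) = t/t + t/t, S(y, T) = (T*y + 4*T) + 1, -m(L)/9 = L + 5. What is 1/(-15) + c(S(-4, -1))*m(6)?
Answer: -2971/15 ≈ -198.07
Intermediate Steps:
m(L) = -45 - 9*L (m(L) = -9*(L + 5) = -9*(5 + L) = -45 - 9*L)
S(y, T) = 1 + 4*T + T*y (S(y, T) = (4*T + T*y) + 1 = 1 + 4*T + T*y)
c(t) = 2 (c(t) = 1 + 1 = 2)
1/(-15) + c(S(-4, -1))*m(6) = 1/(-15) + 2*(-45 - 9*6) = -1/15 + 2*(-45 - 54) = -1/15 + 2*(-99) = -1/15 - 198 = -2971/15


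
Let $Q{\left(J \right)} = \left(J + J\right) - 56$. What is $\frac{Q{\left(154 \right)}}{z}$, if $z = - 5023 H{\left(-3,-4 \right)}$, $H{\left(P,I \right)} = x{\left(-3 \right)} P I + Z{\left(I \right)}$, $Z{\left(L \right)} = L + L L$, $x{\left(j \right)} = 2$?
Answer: $- \frac{7}{5023} \approx -0.0013936$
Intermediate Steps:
$Z{\left(L \right)} = L + L^{2}$
$H{\left(P,I \right)} = I \left(1 + I\right) + 2 I P$ ($H{\left(P,I \right)} = 2 P I + I \left(1 + I\right) = 2 I P + I \left(1 + I\right) = I \left(1 + I\right) + 2 I P$)
$Q{\left(J \right)} = -56 + 2 J$ ($Q{\left(J \right)} = 2 J - 56 = -56 + 2 J$)
$z = -180828$ ($z = - 5023 \left(- 4 \left(1 - 4 + 2 \left(-3\right)\right)\right) = - 5023 \left(- 4 \left(1 - 4 - 6\right)\right) = - 5023 \left(\left(-4\right) \left(-9\right)\right) = \left(-5023\right) 36 = -180828$)
$\frac{Q{\left(154 \right)}}{z} = \frac{-56 + 2 \cdot 154}{-180828} = \left(-56 + 308\right) \left(- \frac{1}{180828}\right) = 252 \left(- \frac{1}{180828}\right) = - \frac{7}{5023}$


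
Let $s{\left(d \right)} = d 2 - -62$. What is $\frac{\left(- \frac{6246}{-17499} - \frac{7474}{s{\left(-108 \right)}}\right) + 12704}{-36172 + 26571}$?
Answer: $- \frac{5727845499}{4312202741} \approx -1.3283$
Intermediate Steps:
$s{\left(d \right)} = 62 + 2 d$ ($s{\left(d \right)} = 2 d + 62 = 62 + 2 d$)
$\frac{\left(- \frac{6246}{-17499} - \frac{7474}{s{\left(-108 \right)}}\right) + 12704}{-36172 + 26571} = \frac{\left(- \frac{6246}{-17499} - \frac{7474}{62 + 2 \left(-108\right)}\right) + 12704}{-36172 + 26571} = \frac{\left(\left(-6246\right) \left(- \frac{1}{17499}\right) - \frac{7474}{62 - 216}\right) + 12704}{-9601} = \left(\left(\frac{2082}{5833} - \frac{7474}{-154}\right) + 12704\right) \left(- \frac{1}{9601}\right) = \left(\left(\frac{2082}{5833} - - \frac{3737}{77}\right) + 12704\right) \left(- \frac{1}{9601}\right) = \left(\left(\frac{2082}{5833} + \frac{3737}{77}\right) + 12704\right) \left(- \frac{1}{9601}\right) = \left(\frac{21958235}{449141} + 12704\right) \left(- \frac{1}{9601}\right) = \frac{5727845499}{449141} \left(- \frac{1}{9601}\right) = - \frac{5727845499}{4312202741}$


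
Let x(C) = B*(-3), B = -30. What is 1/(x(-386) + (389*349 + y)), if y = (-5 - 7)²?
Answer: 1/135995 ≈ 7.3532e-6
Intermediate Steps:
x(C) = 90 (x(C) = -30*(-3) = 90)
y = 144 (y = (-12)² = 144)
1/(x(-386) + (389*349 + y)) = 1/(90 + (389*349 + 144)) = 1/(90 + (135761 + 144)) = 1/(90 + 135905) = 1/135995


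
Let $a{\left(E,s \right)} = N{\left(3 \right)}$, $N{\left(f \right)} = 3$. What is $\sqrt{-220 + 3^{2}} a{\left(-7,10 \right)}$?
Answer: $3 i \sqrt{211} \approx 43.578 i$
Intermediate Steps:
$a{\left(E,s \right)} = 3$
$\sqrt{-220 + 3^{2}} a{\left(-7,10 \right)} = \sqrt{-220 + 3^{2}} \cdot 3 = \sqrt{-220 + 9} \cdot 3 = \sqrt{-211} \cdot 3 = i \sqrt{211} \cdot 3 = 3 i \sqrt{211}$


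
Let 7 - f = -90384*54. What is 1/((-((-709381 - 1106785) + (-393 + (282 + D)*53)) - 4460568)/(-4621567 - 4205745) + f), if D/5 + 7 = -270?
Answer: 4413656/21541921919183 ≈ 2.0489e-7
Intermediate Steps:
D = -1385 (D = -35 + 5*(-270) = -35 - 1350 = -1385)
f = 4880743 (f = 7 - (-90384)*54 = 7 - 1*(-4880736) = 7 + 4880736 = 4880743)
1/((-((-709381 - 1106785) + (-393 + (282 + D)*53)) - 4460568)/(-4621567 - 4205745) + f) = 1/((-((-709381 - 1106785) + (-393 + (282 - 1385)*53)) - 4460568)/(-4621567 - 4205745) + 4880743) = 1/((-(-1816166 + (-393 - 1103*53)) - 4460568)/(-8827312) + 4880743) = 1/((-(-1816166 + (-393 - 58459)) - 4460568)*(-1/8827312) + 4880743) = 1/((-(-1816166 - 58852) - 4460568)*(-1/8827312) + 4880743) = 1/((-1*(-1875018) - 4460568)*(-1/8827312) + 4880743) = 1/((1875018 - 4460568)*(-1/8827312) + 4880743) = 1/(-2585550*(-1/8827312) + 4880743) = 1/(1292775/4413656 + 4880743) = 1/(21541921919183/4413656) = 4413656/21541921919183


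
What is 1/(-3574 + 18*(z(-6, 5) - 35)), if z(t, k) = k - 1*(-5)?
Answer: -1/4024 ≈ -0.00024851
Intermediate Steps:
z(t, k) = 5 + k (z(t, k) = k + 5 = 5 + k)
1/(-3574 + 18*(z(-6, 5) - 35)) = 1/(-3574 + 18*((5 + 5) - 35)) = 1/(-3574 + 18*(10 - 35)) = 1/(-3574 + 18*(-25)) = 1/(-3574 - 450) = 1/(-4024) = -1/4024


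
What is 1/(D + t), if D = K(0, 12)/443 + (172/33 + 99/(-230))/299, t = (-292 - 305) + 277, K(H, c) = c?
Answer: -1005348630/321668250881 ≈ -0.0031254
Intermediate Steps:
t = -320 (t = -597 + 277 = -320)
D = 43310719/1005348630 (D = 12/443 + (172/33 + 99/(-230))/299 = 12*(1/443) + (172*(1/33) + 99*(-1/230))*(1/299) = 12/443 + (172/33 - 99/230)*(1/299) = 12/443 + (36293/7590)*(1/299) = 12/443 + 36293/2269410 = 43310719/1005348630 ≈ 0.043080)
1/(D + t) = 1/(43310719/1005348630 - 320) = 1/(-321668250881/1005348630) = -1005348630/321668250881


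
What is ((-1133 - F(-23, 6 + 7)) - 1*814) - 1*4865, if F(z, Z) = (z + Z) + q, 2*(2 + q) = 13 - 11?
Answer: -6801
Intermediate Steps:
q = -1 (q = -2 + (13 - 11)/2 = -2 + (½)*2 = -2 + 1 = -1)
F(z, Z) = -1 + Z + z (F(z, Z) = (z + Z) - 1 = (Z + z) - 1 = -1 + Z + z)
((-1133 - F(-23, 6 + 7)) - 1*814) - 1*4865 = ((-1133 - (-1 + (6 + 7) - 23)) - 1*814) - 1*4865 = ((-1133 - (-1 + 13 - 23)) - 814) - 4865 = ((-1133 - 1*(-11)) - 814) - 4865 = ((-1133 + 11) - 814) - 4865 = (-1122 - 814) - 4865 = -1936 - 4865 = -6801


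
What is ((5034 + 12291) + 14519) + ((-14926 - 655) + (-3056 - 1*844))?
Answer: 12363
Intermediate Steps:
((5034 + 12291) + 14519) + ((-14926 - 655) + (-3056 - 1*844)) = (17325 + 14519) + (-15581 + (-3056 - 844)) = 31844 + (-15581 - 3900) = 31844 - 19481 = 12363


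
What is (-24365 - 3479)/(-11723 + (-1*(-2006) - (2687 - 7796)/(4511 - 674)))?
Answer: 8903119/3106585 ≈ 2.8659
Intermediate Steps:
(-24365 - 3479)/(-11723 + (-1*(-2006) - (2687 - 7796)/(4511 - 674))) = -27844/(-11723 + (2006 - (-5109)/3837)) = -27844/(-11723 + (2006 - 1*(-1703/1279))) = -27844/(-11723 + (2006 + 1703/1279)) = -27844/(-11723 + 2567377/1279) = -27844/(-12426340/1279) = -27844*(-1279/12426340) = 8903119/3106585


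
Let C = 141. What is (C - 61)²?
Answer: 6400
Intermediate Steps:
(C - 61)² = (141 - 61)² = 80² = 6400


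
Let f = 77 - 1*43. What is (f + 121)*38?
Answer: 5890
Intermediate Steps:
f = 34 (f = 77 - 43 = 34)
(f + 121)*38 = (34 + 121)*38 = 155*38 = 5890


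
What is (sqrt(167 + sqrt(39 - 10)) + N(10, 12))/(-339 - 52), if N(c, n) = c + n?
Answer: -22/391 - sqrt(167 + sqrt(29))/391 ≈ -0.089845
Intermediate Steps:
(sqrt(167 + sqrt(39 - 10)) + N(10, 12))/(-339 - 52) = (sqrt(167 + sqrt(39 - 10)) + (10 + 12))/(-339 - 52) = (sqrt(167 + sqrt(29)) + 22)/(-391) = (22 + sqrt(167 + sqrt(29)))*(-1/391) = -22/391 - sqrt(167 + sqrt(29))/391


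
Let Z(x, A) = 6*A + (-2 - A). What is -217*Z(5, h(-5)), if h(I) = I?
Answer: 5859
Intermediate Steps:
Z(x, A) = -2 + 5*A
-217*Z(5, h(-5)) = -217*(-2 + 5*(-5)) = -217*(-2 - 25) = -217*(-27) = 5859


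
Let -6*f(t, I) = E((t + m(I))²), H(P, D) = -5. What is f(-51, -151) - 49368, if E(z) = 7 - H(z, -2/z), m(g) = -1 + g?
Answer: -49370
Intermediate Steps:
E(z) = 12 (E(z) = 7 - 1*(-5) = 7 + 5 = 12)
f(t, I) = -2 (f(t, I) = -⅙*12 = -2)
f(-51, -151) - 49368 = -2 - 49368 = -49370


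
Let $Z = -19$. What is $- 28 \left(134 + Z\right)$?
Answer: $-3220$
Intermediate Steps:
$- 28 \left(134 + Z\right) = - 28 \left(134 - 19\right) = \left(-28\right) 115 = -3220$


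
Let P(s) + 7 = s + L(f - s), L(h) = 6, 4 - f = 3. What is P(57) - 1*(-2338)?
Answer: 2394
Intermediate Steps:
f = 1 (f = 4 - 1*3 = 4 - 3 = 1)
P(s) = -1 + s (P(s) = -7 + (s + 6) = -7 + (6 + s) = -1 + s)
P(57) - 1*(-2338) = (-1 + 57) - 1*(-2338) = 56 + 2338 = 2394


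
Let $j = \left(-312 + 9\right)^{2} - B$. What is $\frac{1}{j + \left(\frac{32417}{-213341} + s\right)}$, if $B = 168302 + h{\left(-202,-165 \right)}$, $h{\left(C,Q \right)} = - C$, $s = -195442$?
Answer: $- \frac{213341}{58058012134} \approx -3.6746 \cdot 10^{-6}$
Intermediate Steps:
$B = 168504$ ($B = 168302 - -202 = 168302 + 202 = 168504$)
$j = -76695$ ($j = \left(-312 + 9\right)^{2} - 168504 = \left(-303\right)^{2} - 168504 = 91809 - 168504 = -76695$)
$\frac{1}{j + \left(\frac{32417}{-213341} + s\right)} = \frac{1}{-76695 - \left(195442 - \frac{32417}{-213341}\right)} = \frac{1}{-76695 + \left(32417 \left(- \frac{1}{213341}\right) - 195442\right)} = \frac{1}{-76695 - \frac{41695824139}{213341}} = \frac{1}{- \frac{58058012134}{213341}} = - \frac{213341}{58058012134}$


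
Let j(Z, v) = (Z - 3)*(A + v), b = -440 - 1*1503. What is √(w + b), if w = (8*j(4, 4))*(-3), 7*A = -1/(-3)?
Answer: I*√99967/7 ≈ 45.168*I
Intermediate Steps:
b = -1943 (b = -440 - 1503 = -1943)
A = 1/21 (A = (-1/(-3))/7 = (-1*(-⅓))/7 = (⅐)*(⅓) = 1/21 ≈ 0.047619)
j(Z, v) = (-3 + Z)*(1/21 + v) (j(Z, v) = (Z - 3)*(1/21 + v) = (-3 + Z)*(1/21 + v))
w = -680/7 (w = (8*(-⅐ - 3*4 + (1/21)*4 + 4*4))*(-3) = (8*(-⅐ - 12 + 4/21 + 16))*(-3) = (8*(85/21))*(-3) = (680/21)*(-3) = -680/7 ≈ -97.143)
√(w + b) = √(-680/7 - 1943) = √(-14281/7) = I*√99967/7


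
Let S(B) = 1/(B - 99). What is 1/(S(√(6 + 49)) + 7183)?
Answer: 70005419/502848213561 + √55/502848213561 ≈ 0.00013922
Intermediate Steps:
S(B) = 1/(-99 + B)
1/(S(√(6 + 49)) + 7183) = 1/(1/(-99 + √(6 + 49)) + 7183) = 1/(1/(-99 + √55) + 7183) = 1/(7183 + 1/(-99 + √55))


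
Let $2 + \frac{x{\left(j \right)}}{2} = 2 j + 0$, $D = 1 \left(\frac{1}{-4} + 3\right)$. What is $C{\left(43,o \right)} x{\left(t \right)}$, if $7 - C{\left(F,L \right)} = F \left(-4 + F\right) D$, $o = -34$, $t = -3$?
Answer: $73676$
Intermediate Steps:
$D = \frac{11}{4}$ ($D = 1 \left(- \frac{1}{4} + 3\right) = 1 \cdot \frac{11}{4} = \frac{11}{4} \approx 2.75$)
$x{\left(j \right)} = -4 + 4 j$ ($x{\left(j \right)} = -4 + 2 \left(2 j + 0\right) = -4 + 2 \cdot 2 j = -4 + 4 j$)
$C{\left(F,L \right)} = 7 - F \left(-11 + \frac{11 F}{4}\right)$ ($C{\left(F,L \right)} = 7 - F \left(-4 + F\right) \frac{11}{4} = 7 - F \left(-11 + \frac{11 F}{4}\right)$)
$C{\left(43,o \right)} x{\left(t \right)} = \left(7 + 11 \cdot 43 - \frac{11 \cdot 43^{2}}{4}\right) \left(-4 + 4 \left(-3\right)\right) = \left(7 + 473 - \frac{20339}{4}\right) \left(-4 - 12\right) = \left(7 + 473 - \frac{20339}{4}\right) \left(-16\right) = \left(- \frac{18419}{4}\right) \left(-16\right) = 73676$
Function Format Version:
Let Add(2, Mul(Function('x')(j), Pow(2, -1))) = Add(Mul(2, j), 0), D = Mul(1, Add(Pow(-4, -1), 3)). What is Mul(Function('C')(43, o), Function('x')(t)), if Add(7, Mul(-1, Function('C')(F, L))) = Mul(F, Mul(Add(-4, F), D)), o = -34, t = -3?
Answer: 73676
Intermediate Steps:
D = Rational(11, 4) (D = Mul(1, Add(Rational(-1, 4), 3)) = Mul(1, Rational(11, 4)) = Rational(11, 4) ≈ 2.7500)
Function('x')(j) = Add(-4, Mul(4, j)) (Function('x')(j) = Add(-4, Mul(2, Add(Mul(2, j), 0))) = Add(-4, Mul(2, Mul(2, j))) = Add(-4, Mul(4, j)))
Function('C')(F, L) = Add(7, Mul(-1, F, Add(-11, Mul(Rational(11, 4), F)))) (Function('C')(F, L) = Add(7, Mul(-1, Mul(F, Mul(Add(-4, F), Rational(11, 4))))) = Add(7, Mul(-1, Mul(F, Add(-11, Mul(Rational(11, 4), F))))) = Add(7, Mul(-1, F, Add(-11, Mul(Rational(11, 4), F)))))
Mul(Function('C')(43, o), Function('x')(t)) = Mul(Add(7, Mul(11, 43), Mul(Rational(-11, 4), Pow(43, 2))), Add(-4, Mul(4, -3))) = Mul(Add(7, 473, Mul(Rational(-11, 4), 1849)), Add(-4, -12)) = Mul(Add(7, 473, Rational(-20339, 4)), -16) = Mul(Rational(-18419, 4), -16) = 73676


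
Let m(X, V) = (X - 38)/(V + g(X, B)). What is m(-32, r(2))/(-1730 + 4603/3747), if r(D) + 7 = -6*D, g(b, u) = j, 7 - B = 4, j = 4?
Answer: -17486/6477707 ≈ -0.0026994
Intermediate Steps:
B = 3 (B = 7 - 1*4 = 7 - 4 = 3)
g(b, u) = 4
r(D) = -7 - 6*D
m(X, V) = (-38 + X)/(4 + V) (m(X, V) = (X - 38)/(V + 4) = (-38 + X)/(4 + V))
m(-32, r(2))/(-1730 + 4603/3747) = ((-38 - 32)/(4 + (-7 - 6*2)))/(-1730 + 4603/3747) = (-70/(4 + (-7 - 12)))/(-1730 + 4603*(1/3747)) = (-70/(4 - 19))/(-1730 + 4603/3747) = (-70/(-15))/(-6477707/3747) = -(-1249)*(-70)/32388535 = -3747/6477707*14/3 = -17486/6477707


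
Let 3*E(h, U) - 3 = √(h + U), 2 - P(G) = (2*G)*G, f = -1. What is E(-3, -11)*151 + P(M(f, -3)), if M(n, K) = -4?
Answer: 121 + 151*I*√14/3 ≈ 121.0 + 188.33*I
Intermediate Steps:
P(G) = 2 - 2*G² (P(G) = 2 - 2*G*G = 2 - 2*G²)
E(h, U) = 1 + √(U + h)/3 (E(h, U) = 1 + √(h + U)/3 = 1 + √(U + h)/3)
E(-3, -11)*151 + P(M(f, -3)) = (1 + √(-11 - 3)/3)*151 + (2 - 2*(-4)²) = (1 + √(-14)/3)*151 + (2 - 2*16) = (1 + (I*√14)/3)*151 + (2 - 32) = (1 + I*√14/3)*151 - 30 = (151 + 151*I*√14/3) - 30 = 121 + 151*I*√14/3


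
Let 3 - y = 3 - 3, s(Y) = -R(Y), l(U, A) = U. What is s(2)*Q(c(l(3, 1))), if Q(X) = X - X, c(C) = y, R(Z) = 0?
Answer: 0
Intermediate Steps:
s(Y) = 0 (s(Y) = -1*0 = 0)
y = 3 (y = 3 - (3 - 3) = 3 - 1*0 = 3 + 0 = 3)
c(C) = 3
Q(X) = 0
s(2)*Q(c(l(3, 1))) = 0*0 = 0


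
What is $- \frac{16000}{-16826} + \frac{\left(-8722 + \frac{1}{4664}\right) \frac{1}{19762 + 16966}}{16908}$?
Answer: $\frac{23170298723636909}{24366825299021568} \approx 0.9509$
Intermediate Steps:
$- \frac{16000}{-16826} + \frac{\left(-8722 + \frac{1}{4664}\right) \frac{1}{19762 + 16966}}{16908} = \left(-16000\right) \left(- \frac{1}{16826}\right) + \frac{-8722 + \frac{1}{4664}}{36728} \cdot \frac{1}{16908} = \frac{8000}{8413} + \left(- \frac{40679407}{4664}\right) \frac{1}{36728} \cdot \frac{1}{16908} = \frac{8000}{8413} - \frac{40679407}{2896330119936} = \frac{23170298723636909}{24366825299021568}$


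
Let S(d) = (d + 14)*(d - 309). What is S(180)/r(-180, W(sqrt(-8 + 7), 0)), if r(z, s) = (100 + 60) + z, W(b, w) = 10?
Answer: 12513/10 ≈ 1251.3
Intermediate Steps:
S(d) = (-309 + d)*(14 + d) (S(d) = (14 + d)*(-309 + d) = (-309 + d)*(14 + d))
r(z, s) = 160 + z
S(180)/r(-180, W(sqrt(-8 + 7), 0)) = (-4326 + 180**2 - 295*180)/(160 - 180) = (-4326 + 32400 - 53100)/(-20) = -25026*(-1/20) = 12513/10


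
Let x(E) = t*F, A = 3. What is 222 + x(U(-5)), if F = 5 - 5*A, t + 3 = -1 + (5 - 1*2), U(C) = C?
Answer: 232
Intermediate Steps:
t = -1 (t = -3 + (-1 + (5 - 1*2)) = -3 + (-1 + (5 - 2)) = -3 + (-1 + 3) = -3 + 2 = -1)
F = -10 (F = 5 - 5*3 = 5 - 15 = -10)
x(E) = 10 (x(E) = -1*(-10) = 10)
222 + x(U(-5)) = 222 + 10 = 232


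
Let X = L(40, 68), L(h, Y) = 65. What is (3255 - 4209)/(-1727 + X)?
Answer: 159/277 ≈ 0.57401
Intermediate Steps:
X = 65
(3255 - 4209)/(-1727 + X) = (3255 - 4209)/(-1727 + 65) = -954/(-1662) = -954*(-1/1662) = 159/277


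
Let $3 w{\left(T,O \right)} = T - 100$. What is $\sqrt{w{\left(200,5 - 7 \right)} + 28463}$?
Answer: $\frac{\sqrt{256467}}{3} \approx 168.81$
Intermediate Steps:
$w{\left(T,O \right)} = - \frac{100}{3} + \frac{T}{3}$ ($w{\left(T,O \right)} = \frac{T - 100}{3} = \frac{-100 + T}{3} = - \frac{100}{3} + \frac{T}{3}$)
$\sqrt{w{\left(200,5 - 7 \right)} + 28463} = \sqrt{\left(- \frac{100}{3} + \frac{1}{3} \cdot 200\right) + 28463} = \sqrt{\left(- \frac{100}{3} + \frac{200}{3}\right) + 28463} = \sqrt{\frac{100}{3} + 28463} = \sqrt{\frac{85489}{3}} = \frac{\sqrt{256467}}{3}$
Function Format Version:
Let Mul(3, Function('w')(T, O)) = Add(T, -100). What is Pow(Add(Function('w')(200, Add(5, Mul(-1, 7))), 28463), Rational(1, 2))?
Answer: Mul(Rational(1, 3), Pow(256467, Rational(1, 2))) ≈ 168.81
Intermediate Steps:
Function('w')(T, O) = Add(Rational(-100, 3), Mul(Rational(1, 3), T)) (Function('w')(T, O) = Mul(Rational(1, 3), Add(T, -100)) = Mul(Rational(1, 3), Add(-100, T)) = Add(Rational(-100, 3), Mul(Rational(1, 3), T)))
Pow(Add(Function('w')(200, Add(5, Mul(-1, 7))), 28463), Rational(1, 2)) = Pow(Add(Add(Rational(-100, 3), Mul(Rational(1, 3), 200)), 28463), Rational(1, 2)) = Pow(Add(Add(Rational(-100, 3), Rational(200, 3)), 28463), Rational(1, 2)) = Pow(Add(Rational(100, 3), 28463), Rational(1, 2)) = Pow(Rational(85489, 3), Rational(1, 2)) = Mul(Rational(1, 3), Pow(256467, Rational(1, 2)))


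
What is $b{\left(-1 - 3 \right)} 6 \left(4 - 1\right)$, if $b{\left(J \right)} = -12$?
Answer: $-216$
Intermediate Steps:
$b{\left(-1 - 3 \right)} 6 \left(4 - 1\right) = - 12 \cdot 6 \left(4 - 1\right) = - 12 \cdot 6 \cdot 3 = \left(-12\right) 18 = -216$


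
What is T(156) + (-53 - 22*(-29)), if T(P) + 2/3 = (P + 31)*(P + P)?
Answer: 176785/3 ≈ 58928.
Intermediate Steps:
T(P) = -⅔ + 2*P*(31 + P) (T(P) = -⅔ + (P + 31)*(P + P) = -⅔ + (31 + P)*(2*P) = -⅔ + 2*P*(31 + P))
T(156) + (-53 - 22*(-29)) = (-⅔ + 2*156² + 62*156) + (-53 - 22*(-29)) = (-⅔ + 2*24336 + 9672) + (-53 + 638) = (-⅔ + 48672 + 9672) + 585 = 175030/3 + 585 = 176785/3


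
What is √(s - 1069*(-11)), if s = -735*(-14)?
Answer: √22049 ≈ 148.49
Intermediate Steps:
s = 10290
√(s - 1069*(-11)) = √(10290 - 1069*(-11)) = √(10290 + 11759) = √22049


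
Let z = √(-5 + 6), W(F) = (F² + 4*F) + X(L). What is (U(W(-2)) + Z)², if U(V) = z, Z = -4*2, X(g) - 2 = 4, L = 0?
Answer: 49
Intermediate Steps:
X(g) = 6 (X(g) = 2 + 4 = 6)
W(F) = 6 + F² + 4*F (W(F) = (F² + 4*F) + 6 = 6 + F² + 4*F)
Z = -8
z = 1 (z = √1 = 1)
U(V) = 1
(U(W(-2)) + Z)² = (1 - 8)² = (-7)² = 49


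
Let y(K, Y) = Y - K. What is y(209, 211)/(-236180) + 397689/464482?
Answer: 11740657382/13712669845 ≈ 0.85619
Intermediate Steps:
y(209, 211)/(-236180) + 397689/464482 = (211 - 1*209)/(-236180) + 397689/464482 = (211 - 209)*(-1/236180) + 397689*(1/464482) = 2*(-1/236180) + 397689/464482 = -1/118090 + 397689/464482 = 11740657382/13712669845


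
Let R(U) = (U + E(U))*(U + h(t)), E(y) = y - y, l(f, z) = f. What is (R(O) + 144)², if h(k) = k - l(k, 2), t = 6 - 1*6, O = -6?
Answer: 32400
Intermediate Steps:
t = 0 (t = 6 - 6 = 0)
E(y) = 0
h(k) = 0 (h(k) = k - k = 0)
R(U) = U² (R(U) = (U + 0)*(U + 0) = U*U = U²)
(R(O) + 144)² = ((-6)² + 144)² = (36 + 144)² = 180² = 32400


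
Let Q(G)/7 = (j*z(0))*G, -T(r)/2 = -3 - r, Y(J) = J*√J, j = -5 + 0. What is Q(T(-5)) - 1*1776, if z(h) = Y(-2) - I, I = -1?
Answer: -1636 - 280*I*√2 ≈ -1636.0 - 395.98*I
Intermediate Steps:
j = -5
Y(J) = J^(3/2)
T(r) = 6 + 2*r (T(r) = -2*(-3 - r) = 6 + 2*r)
z(h) = 1 - 2*I*√2 (z(h) = (-2)^(3/2) - 1*(-1) = -2*I*√2 + 1 = 1 - 2*I*√2)
Q(G) = 7*G*(-5 + 10*I*√2) (Q(G) = 7*((-5*(1 - 2*I*√2))*G) = 7*((-5 + 10*I*√2)*G) = 7*(G*(-5 + 10*I*√2)) = 7*G*(-5 + 10*I*√2))
Q(T(-5)) - 1*1776 = 35*(6 + 2*(-5))*(-1 + 2*I*√2) - 1*1776 = 35*(6 - 10)*(-1 + 2*I*√2) - 1776 = 35*(-4)*(-1 + 2*I*√2) - 1776 = (140 - 280*I*√2) - 1776 = -1636 - 280*I*√2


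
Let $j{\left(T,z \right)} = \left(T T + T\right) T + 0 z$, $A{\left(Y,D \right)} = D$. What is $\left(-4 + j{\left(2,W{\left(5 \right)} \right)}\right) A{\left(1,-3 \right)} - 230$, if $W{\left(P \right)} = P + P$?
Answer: $-254$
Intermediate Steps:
$W{\left(P \right)} = 2 P$
$j{\left(T,z \right)} = T \left(T + T^{2}\right)$ ($j{\left(T,z \right)} = \left(T^{2} + T\right) T + 0 = \left(T + T^{2}\right) T + 0 = T \left(T + T^{2}\right) + 0 = T \left(T + T^{2}\right)$)
$\left(-4 + j{\left(2,W{\left(5 \right)} \right)}\right) A{\left(1,-3 \right)} - 230 = \left(-4 + 2^{2} \left(1 + 2\right)\right) \left(-3\right) - 230 = \left(-4 + 4 \cdot 3\right) \left(-3\right) - 230 = \left(-4 + 12\right) \left(-3\right) - 230 = 8 \left(-3\right) - 230 = -24 - 230 = -254$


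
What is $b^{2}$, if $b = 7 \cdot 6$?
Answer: $1764$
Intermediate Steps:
$b = 42$
$b^{2} = 42^{2} = 1764$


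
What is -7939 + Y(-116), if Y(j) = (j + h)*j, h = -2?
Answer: 5749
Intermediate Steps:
Y(j) = j*(-2 + j) (Y(j) = (j - 2)*j = (-2 + j)*j = j*(-2 + j))
-7939 + Y(-116) = -7939 - 116*(-2 - 116) = -7939 - 116*(-118) = -7939 + 13688 = 5749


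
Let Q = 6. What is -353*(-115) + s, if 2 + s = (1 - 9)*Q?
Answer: 40545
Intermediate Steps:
s = -50 (s = -2 + (1 - 9)*6 = -2 - 8*6 = -2 - 48 = -50)
-353*(-115) + s = -353*(-115) - 50 = 40595 - 50 = 40545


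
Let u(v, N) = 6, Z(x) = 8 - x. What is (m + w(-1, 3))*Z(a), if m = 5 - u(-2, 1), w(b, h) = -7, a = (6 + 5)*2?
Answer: 112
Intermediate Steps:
a = 22 (a = 11*2 = 22)
m = -1 (m = 5 - 1*6 = 5 - 6 = -1)
(m + w(-1, 3))*Z(a) = (-1 - 7)*(8 - 1*22) = -8*(8 - 22) = -8*(-14) = 112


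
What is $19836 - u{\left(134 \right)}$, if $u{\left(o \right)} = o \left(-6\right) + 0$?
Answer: $20640$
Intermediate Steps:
$u{\left(o \right)} = - 6 o$ ($u{\left(o \right)} = - 6 o + 0 = - 6 o$)
$19836 - u{\left(134 \right)} = 19836 - \left(-6\right) 134 = 19836 - -804 = 19836 + 804 = 20640$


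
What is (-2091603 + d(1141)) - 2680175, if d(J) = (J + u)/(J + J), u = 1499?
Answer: -5444597378/1141 ≈ -4.7718e+6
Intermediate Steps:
d(J) = (1499 + J)/(2*J) (d(J) = (J + 1499)/(J + J) = (1499 + J)/((2*J)) = (1499 + J)*(1/(2*J)) = (1499 + J)/(2*J))
(-2091603 + d(1141)) - 2680175 = (-2091603 + (½)*(1499 + 1141)/1141) - 2680175 = (-2091603 + (½)*(1/1141)*2640) - 2680175 = (-2091603 + 1320/1141) - 2680175 = -2386517703/1141 - 2680175 = -5444597378/1141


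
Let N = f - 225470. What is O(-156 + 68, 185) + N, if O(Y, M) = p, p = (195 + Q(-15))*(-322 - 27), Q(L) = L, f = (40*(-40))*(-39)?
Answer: -225890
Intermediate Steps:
f = 62400 (f = -1600*(-39) = 62400)
N = -163070 (N = 62400 - 225470 = -163070)
p = -62820 (p = (195 - 15)*(-322 - 27) = 180*(-349) = -62820)
O(Y, M) = -62820
O(-156 + 68, 185) + N = -62820 - 163070 = -225890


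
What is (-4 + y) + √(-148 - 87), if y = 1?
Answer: -3 + I*√235 ≈ -3.0 + 15.33*I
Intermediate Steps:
(-4 + y) + √(-148 - 87) = (-4 + 1) + √(-148 - 87) = -3 + √(-235) = -3 + I*√235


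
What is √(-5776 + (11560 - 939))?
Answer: √4845 ≈ 69.606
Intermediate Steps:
√(-5776 + (11560 - 939)) = √(-5776 + 10621) = √4845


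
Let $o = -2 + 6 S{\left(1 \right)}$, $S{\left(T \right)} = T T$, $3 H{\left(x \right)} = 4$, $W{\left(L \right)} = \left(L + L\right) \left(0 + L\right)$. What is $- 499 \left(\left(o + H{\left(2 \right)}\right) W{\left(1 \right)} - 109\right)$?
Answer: $\frac{147205}{3} \approx 49068.0$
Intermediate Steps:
$W{\left(L \right)} = 2 L^{2}$ ($W{\left(L \right)} = 2 L L = 2 L^{2}$)
$H{\left(x \right)} = \frac{4}{3}$ ($H{\left(x \right)} = \frac{1}{3} \cdot 4 = \frac{4}{3}$)
$S{\left(T \right)} = T^{2}$
$o = 4$ ($o = -2 + 6 \cdot 1^{2} = -2 + 6 \cdot 1 = -2 + 6 = 4$)
$- 499 \left(\left(o + H{\left(2 \right)}\right) W{\left(1 \right)} - 109\right) = - 499 \left(\left(4 + \frac{4}{3}\right) 2 \cdot 1^{2} - 109\right) = - 499 \left(\frac{16 \cdot 2 \cdot 1}{3} - 109\right) = - 499 \left(\frac{16}{3} \cdot 2 - 109\right) = - 499 \left(\frac{32}{3} - 109\right) = \left(-499\right) \left(- \frac{295}{3}\right) = \frac{147205}{3}$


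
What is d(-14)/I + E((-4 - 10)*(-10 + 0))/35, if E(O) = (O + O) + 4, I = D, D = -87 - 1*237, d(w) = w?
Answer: 46253/5670 ≈ 8.1575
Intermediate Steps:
D = -324 (D = -87 - 237 = -324)
I = -324
E(O) = 4 + 2*O (E(O) = 2*O + 4 = 4 + 2*O)
d(-14)/I + E((-4 - 10)*(-10 + 0))/35 = -14/(-324) + (4 + 2*((-4 - 10)*(-10 + 0)))/35 = -14*(-1/324) + (4 + 2*(-14*(-10)))*(1/35) = 7/162 + (4 + 2*140)*(1/35) = 7/162 + (4 + 280)*(1/35) = 7/162 + 284*(1/35) = 7/162 + 284/35 = 46253/5670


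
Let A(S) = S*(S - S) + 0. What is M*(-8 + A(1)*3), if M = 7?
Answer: -56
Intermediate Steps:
A(S) = 0 (A(S) = S*0 + 0 = 0 + 0 = 0)
M*(-8 + A(1)*3) = 7*(-8 + 0*3) = 7*(-8 + 0) = 7*(-8) = -56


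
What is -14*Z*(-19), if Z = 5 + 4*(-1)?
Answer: 266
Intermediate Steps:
Z = 1 (Z = 5 - 4 = 1)
-14*Z*(-19) = -14*1*(-19) = -14*(-19) = 266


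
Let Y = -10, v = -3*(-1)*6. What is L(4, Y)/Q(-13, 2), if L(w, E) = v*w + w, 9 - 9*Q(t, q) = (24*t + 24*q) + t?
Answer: 342/143 ≈ 2.3916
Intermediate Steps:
Q(t, q) = 1 - 25*t/9 - 8*q/3 (Q(t, q) = 1 - ((24*t + 24*q) + t)/9 = 1 - ((24*q + 24*t) + t)/9 = 1 - (24*q + 25*t)/9 = 1 + (-25*t/9 - 8*q/3) = 1 - 25*t/9 - 8*q/3)
v = 18 (v = 3*6 = 18)
L(w, E) = 19*w (L(w, E) = 18*w + w = 19*w)
L(4, Y)/Q(-13, 2) = (19*4)/(1 - 25/9*(-13) - 8/3*2) = 76/(1 + 325/9 - 16/3) = 76/(286/9) = 76*(9/286) = 342/143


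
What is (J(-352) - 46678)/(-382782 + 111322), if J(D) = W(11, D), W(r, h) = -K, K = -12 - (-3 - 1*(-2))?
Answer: 46667/271460 ≈ 0.17191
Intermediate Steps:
K = -11 (K = -12 - (-3 + 2) = -12 - 1*(-1) = -12 + 1 = -11)
W(r, h) = 11 (W(r, h) = -1*(-11) = 11)
J(D) = 11
(J(-352) - 46678)/(-382782 + 111322) = (11 - 46678)/(-382782 + 111322) = -46667/(-271460) = -46667*(-1/271460) = 46667/271460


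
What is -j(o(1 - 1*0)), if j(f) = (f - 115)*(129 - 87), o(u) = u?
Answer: 4788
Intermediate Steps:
j(f) = -4830 + 42*f (j(f) = (-115 + f)*42 = -4830 + 42*f)
-j(o(1 - 1*0)) = -(-4830 + 42*(1 - 1*0)) = -(-4830 + 42*(1 + 0)) = -(-4830 + 42*1) = -(-4830 + 42) = -1*(-4788) = 4788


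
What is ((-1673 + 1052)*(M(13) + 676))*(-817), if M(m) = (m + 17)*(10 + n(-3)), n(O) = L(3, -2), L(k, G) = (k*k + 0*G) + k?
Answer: 677828952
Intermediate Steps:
L(k, G) = k + k² (L(k, G) = (k² + 0) + k = k² + k = k + k²)
n(O) = 12 (n(O) = 3*(1 + 3) = 3*4 = 12)
M(m) = 374 + 22*m (M(m) = (m + 17)*(10 + 12) = (17 + m)*22 = 374 + 22*m)
((-1673 + 1052)*(M(13) + 676))*(-817) = ((-1673 + 1052)*((374 + 22*13) + 676))*(-817) = -621*((374 + 286) + 676)*(-817) = -621*(660 + 676)*(-817) = -621*1336*(-817) = -829656*(-817) = 677828952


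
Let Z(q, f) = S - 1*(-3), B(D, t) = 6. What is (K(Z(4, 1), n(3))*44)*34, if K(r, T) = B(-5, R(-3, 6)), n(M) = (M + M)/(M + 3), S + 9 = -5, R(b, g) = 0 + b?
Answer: 8976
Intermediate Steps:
R(b, g) = b
S = -14 (S = -9 - 5 = -14)
n(M) = 2*M/(3 + M) (n(M) = (2*M)/(3 + M) = 2*M/(3 + M))
Z(q, f) = -11 (Z(q, f) = -14 - 1*(-3) = -14 + 3 = -11)
K(r, T) = 6
(K(Z(4, 1), n(3))*44)*34 = (6*44)*34 = 264*34 = 8976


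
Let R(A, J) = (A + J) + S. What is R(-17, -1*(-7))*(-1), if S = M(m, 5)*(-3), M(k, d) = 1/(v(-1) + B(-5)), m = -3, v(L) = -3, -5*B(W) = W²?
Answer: 77/8 ≈ 9.6250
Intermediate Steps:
B(W) = -W²/5
M(k, d) = -⅛ (M(k, d) = 1/(-3 - ⅕*(-5)²) = 1/(-3 - ⅕*25) = 1/(-3 - 5) = 1/(-8) = -⅛)
S = 3/8 (S = -⅛*(-3) = 3/8 ≈ 0.37500)
R(A, J) = 3/8 + A + J (R(A, J) = (A + J) + 3/8 = 3/8 + A + J)
R(-17, -1*(-7))*(-1) = (3/8 - 17 - 1*(-7))*(-1) = (3/8 - 17 + 7)*(-1) = -77/8*(-1) = 77/8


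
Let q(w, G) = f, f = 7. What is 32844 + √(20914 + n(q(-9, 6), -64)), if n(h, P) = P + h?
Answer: 32844 + √20857 ≈ 32988.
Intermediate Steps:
q(w, G) = 7
32844 + √(20914 + n(q(-9, 6), -64)) = 32844 + √(20914 + (-64 + 7)) = 32844 + √(20914 - 57) = 32844 + √20857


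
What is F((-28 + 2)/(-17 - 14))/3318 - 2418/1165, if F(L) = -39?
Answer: -2689453/1288490 ≈ -2.0873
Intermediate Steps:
F((-28 + 2)/(-17 - 14))/3318 - 2418/1165 = -39/3318 - 2418/1165 = -39*1/3318 - 2418*1/1165 = -13/1106 - 2418/1165 = -2689453/1288490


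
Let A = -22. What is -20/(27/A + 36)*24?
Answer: -704/51 ≈ -13.804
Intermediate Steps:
-20/(27/A + 36)*24 = -20/(27/(-22) + 36)*24 = -20/(27*(-1/22) + 36)*24 = -20/(-27/22 + 36)*24 = -20/765/22*24 = -20*22/765*24 = -88/153*24 = -704/51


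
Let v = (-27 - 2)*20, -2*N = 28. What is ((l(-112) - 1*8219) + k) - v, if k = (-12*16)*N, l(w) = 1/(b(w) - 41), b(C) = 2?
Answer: -193090/39 ≈ -4951.0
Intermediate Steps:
N = -14 (N = -1/2*28 = -14)
l(w) = -1/39 (l(w) = 1/(2 - 41) = 1/(-39) = -1/39)
k = 2688 (k = -12*16*(-14) = -192*(-14) = 2688)
v = -580 (v = -29*20 = -580)
((l(-112) - 1*8219) + k) - v = ((-1/39 - 1*8219) + 2688) - 1*(-580) = ((-1/39 - 8219) + 2688) + 580 = (-320542/39 + 2688) + 580 = -215710/39 + 580 = -193090/39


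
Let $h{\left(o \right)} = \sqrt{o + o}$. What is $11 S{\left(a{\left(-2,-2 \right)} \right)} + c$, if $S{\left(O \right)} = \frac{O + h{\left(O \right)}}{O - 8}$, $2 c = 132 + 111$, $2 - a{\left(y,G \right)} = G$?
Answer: $\frac{221}{2} - \frac{11 \sqrt{2}}{2} \approx 102.72$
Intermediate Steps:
$a{\left(y,G \right)} = 2 - G$
$h{\left(o \right)} = \sqrt{2} \sqrt{o}$ ($h{\left(o \right)} = \sqrt{2 o} = \sqrt{2} \sqrt{o}$)
$c = \frac{243}{2}$ ($c = \frac{132 + 111}{2} = \frac{1}{2} \cdot 243 = \frac{243}{2} \approx 121.5$)
$S{\left(O \right)} = \frac{O + \sqrt{2} \sqrt{O}}{-8 + O}$ ($S{\left(O \right)} = \frac{O + \sqrt{2} \sqrt{O}}{O - 8} = \frac{O + \sqrt{2} \sqrt{O}}{-8 + O}$)
$11 S{\left(a{\left(-2,-2 \right)} \right)} + c = 11 \frac{\left(2 - -2\right) + \sqrt{2} \sqrt{2 - -2}}{-8 + \left(2 - -2\right)} + \frac{243}{2} = 11 \frac{\left(2 + 2\right) + \sqrt{2} \sqrt{2 + 2}}{-8 + \left(2 + 2\right)} + \frac{243}{2} = 11 \frac{4 + \sqrt{2} \sqrt{4}}{-8 + 4} + \frac{243}{2} = 11 \frac{4 + \sqrt{2} \cdot 2}{-4} + \frac{243}{2} = 11 \left(- \frac{4 + 2 \sqrt{2}}{4}\right) + \frac{243}{2} = 11 \left(-1 - \frac{\sqrt{2}}{2}\right) + \frac{243}{2} = \left(-11 - \frac{11 \sqrt{2}}{2}\right) + \frac{243}{2} = \frac{221}{2} - \frac{11 \sqrt{2}}{2}$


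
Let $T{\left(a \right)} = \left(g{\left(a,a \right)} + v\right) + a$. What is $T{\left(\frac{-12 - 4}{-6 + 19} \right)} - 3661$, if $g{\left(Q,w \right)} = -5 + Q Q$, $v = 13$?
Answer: $- \frac{617309}{169} \approx -3652.7$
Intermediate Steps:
$g{\left(Q,w \right)} = -5 + Q^{2}$
$T{\left(a \right)} = 8 + a + a^{2}$ ($T{\left(a \right)} = \left(\left(-5 + a^{2}\right) + 13\right) + a = \left(8 + a^{2}\right) + a = 8 + a + a^{2}$)
$T{\left(\frac{-12 - 4}{-6 + 19} \right)} - 3661 = \left(8 + \frac{-12 - 4}{-6 + 19} + \left(\frac{-12 - 4}{-6 + 19}\right)^{2}\right) - 3661 = \left(8 - \frac{16}{13} + \left(- \frac{16}{13}\right)^{2}\right) - 3661 = \left(8 - \frac{16}{13} + \frac{256}{169}\right) - 3661 = \frac{1400}{169} - 3661 = - \frac{617309}{169}$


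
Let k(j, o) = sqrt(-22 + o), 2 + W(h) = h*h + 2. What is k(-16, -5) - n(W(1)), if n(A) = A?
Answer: -1 + 3*I*sqrt(3) ≈ -1.0 + 5.1962*I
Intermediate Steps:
W(h) = h**2 (W(h) = -2 + (h*h + 2) = -2 + (h**2 + 2) = -2 + (2 + h**2) = h**2)
k(-16, -5) - n(W(1)) = sqrt(-22 - 5) - 1*1**2 = sqrt(-27) - 1*1 = 3*I*sqrt(3) - 1 = -1 + 3*I*sqrt(3)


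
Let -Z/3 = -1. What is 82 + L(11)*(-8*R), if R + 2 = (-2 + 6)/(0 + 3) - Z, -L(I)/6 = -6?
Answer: 1138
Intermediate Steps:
Z = 3 (Z = -3*(-1) = 3)
L(I) = 36 (L(I) = -6*(-6) = 36)
R = -11/3 (R = -2 + ((-2 + 6)/(0 + 3) - 1*3) = -2 + (4/3 - 3) = -2 - 5/3 = -11/3 ≈ -3.6667)
82 + L(11)*(-8*R) = 82 + 36*(-8*(-11/3)) = 82 + 36*(88/3) = 82 + 1056 = 1138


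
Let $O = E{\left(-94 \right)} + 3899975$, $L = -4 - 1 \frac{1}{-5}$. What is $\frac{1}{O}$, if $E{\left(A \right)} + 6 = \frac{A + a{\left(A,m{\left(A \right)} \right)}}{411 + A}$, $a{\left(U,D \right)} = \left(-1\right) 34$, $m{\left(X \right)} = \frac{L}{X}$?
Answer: $\frac{317}{1236290045} \approx 2.5641 \cdot 10^{-7}$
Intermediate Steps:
$L = - \frac{19}{5}$ ($L = -4 - 1 \left(- \frac{1}{5}\right) = -4 - - \frac{1}{5} = -4 + \frac{1}{5} = - \frac{19}{5} \approx -3.8$)
$m{\left(X \right)} = - \frac{19}{5 X}$
$a{\left(U,D \right)} = -34$
$E{\left(A \right)} = -6 + \frac{-34 + A}{411 + A}$ ($E{\left(A \right)} = -6 + \frac{A - 34}{411 + A} = -6 + \frac{-34 + A}{411 + A}$)
$O = \frac{1236290045}{317}$ ($O = \frac{5 \left(-500 - -94\right)}{411 - 94} + 3899975 = \frac{5 \left(-500 + 94\right)}{317} + 3899975 = 5 \cdot \frac{1}{317} \left(-406\right) + 3899975 = - \frac{2030}{317} + 3899975 = \frac{1236290045}{317} \approx 3.9 \cdot 10^{6}$)
$\frac{1}{O} = \frac{1}{\frac{1236290045}{317}} = \frac{317}{1236290045}$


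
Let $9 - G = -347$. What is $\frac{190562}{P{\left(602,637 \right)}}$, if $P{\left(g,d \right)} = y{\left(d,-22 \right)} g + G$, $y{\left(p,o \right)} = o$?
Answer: $- \frac{95281}{6444} \approx -14.786$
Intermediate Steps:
$G = 356$ ($G = 9 - -347 = 9 + 347 = 356$)
$P{\left(g,d \right)} = 356 - 22 g$ ($P{\left(g,d \right)} = - 22 g + 356 = 356 - 22 g$)
$\frac{190562}{P{\left(602,637 \right)}} = \frac{190562}{356 - 13244} = \frac{190562}{-12888} = 190562 \left(- \frac{1}{12888}\right) = - \frac{95281}{6444}$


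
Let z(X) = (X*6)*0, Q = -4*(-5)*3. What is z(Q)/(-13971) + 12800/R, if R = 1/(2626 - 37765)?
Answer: -449779200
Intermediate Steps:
R = -1/35139 (R = 1/(-35139) = -1/35139 ≈ -2.8458e-5)
Q = 60 (Q = 20*3 = 60)
z(X) = 0 (z(X) = (6*X)*0 = 0)
z(Q)/(-13971) + 12800/R = 0/(-13971) + 12800/(-1/35139) = 0*(-1/13971) + 12800*(-35139) = 0 - 449779200 = -449779200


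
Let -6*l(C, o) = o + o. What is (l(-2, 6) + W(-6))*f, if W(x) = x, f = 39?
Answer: -312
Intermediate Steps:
l(C, o) = -o/3 (l(C, o) = -(o + o)/6 = -o/3)
(l(-2, 6) + W(-6))*f = (-⅓*6 - 6)*39 = (-2 - 6)*39 = -8*39 = -312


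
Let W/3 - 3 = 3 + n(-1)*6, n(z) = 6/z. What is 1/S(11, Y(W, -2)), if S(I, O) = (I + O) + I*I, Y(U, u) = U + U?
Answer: -1/48 ≈ -0.020833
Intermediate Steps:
W = -90 (W = 9 + 3*(3 + (6/(-1))*6) = 9 + 3*(3 + (6*(-1))*6) = 9 + 3*(3 - 6*6) = 9 + 3*(3 - 36) = 9 + 3*(-33) = 9 - 99 = -90)
Y(U, u) = 2*U
S(I, O) = I + O + I² (S(I, O) = (I + O) + I² = I + O + I²)
1/S(11, Y(W, -2)) = 1/(11 + 2*(-90) + 11²) = 1/(11 - 180 + 121) = 1/(-48) = -1/48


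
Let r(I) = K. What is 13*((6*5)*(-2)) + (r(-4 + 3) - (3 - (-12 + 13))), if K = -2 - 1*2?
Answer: -786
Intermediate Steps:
K = -4 (K = -2 - 2 = -4)
r(I) = -4
13*((6*5)*(-2)) + (r(-4 + 3) - (3 - (-12 + 13))) = 13*((6*5)*(-2)) + (-4 - (3 - (-12 + 13))) = 13*(30*(-2)) + (-4 - (3 - 1*1)) = 13*(-60) + (-4 - (3 - 1)) = -780 + (-4 - 1*2) = -780 + (-4 - 2) = -780 - 6 = -786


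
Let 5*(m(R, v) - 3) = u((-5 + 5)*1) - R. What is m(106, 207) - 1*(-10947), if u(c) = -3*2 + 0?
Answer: 54638/5 ≈ 10928.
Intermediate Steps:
u(c) = -6 (u(c) = -6 + 0 = -6)
m(R, v) = 9/5 - R/5 (m(R, v) = 3 + (-6 - R)/5 = 3 + (-6/5 - R/5) = 9/5 - R/5)
m(106, 207) - 1*(-10947) = (9/5 - ⅕*106) - 1*(-10947) = (9/5 - 106/5) + 10947 = -97/5 + 10947 = 54638/5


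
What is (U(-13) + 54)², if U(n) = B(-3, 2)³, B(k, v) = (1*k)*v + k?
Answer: 455625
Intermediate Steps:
B(k, v) = k + k*v (B(k, v) = k*v + k = k + k*v)
U(n) = -729 (U(n) = (-3*(1 + 2))³ = (-3*3)³ = (-9)³ = -729)
(U(-13) + 54)² = (-729 + 54)² = (-675)² = 455625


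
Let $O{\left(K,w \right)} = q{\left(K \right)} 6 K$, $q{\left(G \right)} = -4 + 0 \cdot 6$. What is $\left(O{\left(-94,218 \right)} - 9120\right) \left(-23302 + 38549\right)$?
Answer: $-104655408$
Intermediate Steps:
$q{\left(G \right)} = -4$ ($q{\left(G \right)} = -4 + 0 = -4$)
$O{\left(K,w \right)} = - 24 K$ ($O{\left(K,w \right)} = \left(-4\right) 6 K = - 24 K$)
$\left(O{\left(-94,218 \right)} - 9120\right) \left(-23302 + 38549\right) = \left(\left(-24\right) \left(-94\right) - 9120\right) \left(-23302 + 38549\right) = \left(2256 - 9120\right) 15247 = \left(-6864\right) 15247 = -104655408$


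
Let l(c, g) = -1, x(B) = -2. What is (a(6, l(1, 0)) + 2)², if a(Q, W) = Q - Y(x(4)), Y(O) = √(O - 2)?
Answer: 60 - 32*I ≈ 60.0 - 32.0*I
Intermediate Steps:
Y(O) = √(-2 + O)
a(Q, W) = Q - 2*I (a(Q, W) = Q - √(-2 - 2) = Q - √(-4) = Q - 2*I)
(a(6, l(1, 0)) + 2)² = ((6 - 2*I) + 2)² = (8 - 2*I)²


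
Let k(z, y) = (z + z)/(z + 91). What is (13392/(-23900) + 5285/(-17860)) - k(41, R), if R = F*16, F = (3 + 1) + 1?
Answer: -1040588173/704309100 ≈ -1.4775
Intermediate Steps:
F = 5 (F = 4 + 1 = 5)
R = 80 (R = 5*16 = 80)
k(z, y) = 2*z/(91 + z) (k(z, y) = (2*z)/(91 + z) = 2*z/(91 + z))
(13392/(-23900) + 5285/(-17860)) - k(41, R) = (13392/(-23900) + 5285/(-17860)) - 2*41/(91 + 41) = (13392*(-1/23900) + 5285*(-1/17860)) - 2*41/132 = (-3348/5975 - 1057/3572) - 2*41/132 = -18274631/21342700 - 1*41/66 = -18274631/21342700 - 41/66 = -1040588173/704309100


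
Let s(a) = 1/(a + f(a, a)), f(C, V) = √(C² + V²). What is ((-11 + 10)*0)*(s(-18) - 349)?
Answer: 0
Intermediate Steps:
s(a) = 1/(a + √2*√(a²)) (s(a) = 1/(a + √(a² + a²)) = 1/(a + √(2*a²)) = 1/(a + √2*√(a²)))
((-11 + 10)*0)*(s(-18) - 349) = ((-11 + 10)*0)*(1/(-18 + √2*√((-18)²)) - 349) = (-1*0)*(1/(-18 + √2*√324) - 349) = 0*(1/(-18 + √2*18) - 349) = 0*(1/(-18 + 18*√2) - 349) = 0*(-349 + 1/(-18 + 18*√2)) = 0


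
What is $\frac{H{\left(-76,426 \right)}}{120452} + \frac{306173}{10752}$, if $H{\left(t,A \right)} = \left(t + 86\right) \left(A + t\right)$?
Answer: $\frac{1318456507}{46253568} \approx 28.505$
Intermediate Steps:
$H{\left(t,A \right)} = \left(86 + t\right) \left(A + t\right)$
$\frac{H{\left(-76,426 \right)}}{120452} + \frac{306173}{10752} = \frac{\left(-76\right)^{2} + 86 \cdot 426 + 86 \left(-76\right) + 426 \left(-76\right)}{120452} + \frac{306173}{10752} = \left(5776 + 36636 - 6536 - 32376\right) \frac{1}{120452} + 306173 \cdot \frac{1}{10752} = 3500 \cdot \frac{1}{120452} + \frac{43739}{1536} = \frac{875}{30113} + \frac{43739}{1536} = \frac{1318456507}{46253568}$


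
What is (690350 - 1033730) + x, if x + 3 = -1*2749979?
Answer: -3093362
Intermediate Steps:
x = -2749982 (x = -3 - 1*2749979 = -3 - 2749979 = -2749982)
(690350 - 1033730) + x = (690350 - 1033730) - 2749982 = -343380 - 2749982 = -3093362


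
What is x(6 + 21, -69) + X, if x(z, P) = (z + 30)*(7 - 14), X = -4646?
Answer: -5045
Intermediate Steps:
x(z, P) = -210 - 7*z (x(z, P) = (30 + z)*(-7) = -210 - 7*z)
x(6 + 21, -69) + X = (-210 - 7*(6 + 21)) - 4646 = (-210 - 7*27) - 4646 = (-210 - 189) - 4646 = -399 - 4646 = -5045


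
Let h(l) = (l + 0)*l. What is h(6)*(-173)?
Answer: -6228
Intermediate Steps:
h(l) = l² (h(l) = l*l = l²)
h(6)*(-173) = 6²*(-173) = 36*(-173) = -6228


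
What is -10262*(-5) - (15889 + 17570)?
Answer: 17851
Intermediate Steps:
-10262*(-5) - (15889 + 17570) = 51310 - 1*33459 = 51310 - 33459 = 17851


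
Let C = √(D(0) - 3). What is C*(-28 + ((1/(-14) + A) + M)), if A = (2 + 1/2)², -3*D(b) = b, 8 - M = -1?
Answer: -359*I*√3/28 ≈ -22.207*I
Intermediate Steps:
M = 9 (M = 8 - 1*(-1) = 8 + 1 = 9)
D(b) = -b/3
C = I*√3 (C = √(-⅓*0 - 3) = √(0 - 3) = √(-3) = I*√3 ≈ 1.732*I)
A = 25/4 (A = (2 + ½)² = (5/2)² = 25/4 ≈ 6.2500)
C*(-28 + ((1/(-14) + A) + M)) = (I*√3)*(-28 + ((1/(-14) + 25/4) + 9)) = (I*√3)*(-28 + ((-1/14 + 25/4) + 9)) = (I*√3)*(-28 + (173/28 + 9)) = (I*√3)*(-28 + 425/28) = (I*√3)*(-359/28) = -359*I*√3/28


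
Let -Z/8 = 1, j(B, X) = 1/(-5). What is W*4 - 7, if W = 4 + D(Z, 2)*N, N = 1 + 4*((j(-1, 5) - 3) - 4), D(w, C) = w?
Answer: 4493/5 ≈ 898.60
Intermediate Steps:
j(B, X) = -⅕
Z = -8 (Z = -8*1 = -8)
N = -139/5 (N = 1 + 4*((-⅕ - 3) - 4) = 1 + 4*(-16/5 - 4) = 1 + 4*(-36/5) = 1 - 144/5 = -139/5 ≈ -27.800)
W = 1132/5 (W = 4 - 8*(-139/5) = 4 + 1112/5 = 1132/5 ≈ 226.40)
W*4 - 7 = (1132/5)*4 - 7 = 4528/5 - 7 = 4493/5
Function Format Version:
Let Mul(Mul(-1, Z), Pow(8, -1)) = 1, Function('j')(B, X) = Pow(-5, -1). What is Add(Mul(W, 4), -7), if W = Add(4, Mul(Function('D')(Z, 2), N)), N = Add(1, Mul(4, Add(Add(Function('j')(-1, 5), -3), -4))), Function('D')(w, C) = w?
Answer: Rational(4493, 5) ≈ 898.60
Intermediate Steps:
Function('j')(B, X) = Rational(-1, 5)
Z = -8 (Z = Mul(-8, 1) = -8)
N = Rational(-139, 5) (N = Add(1, Mul(4, Add(Add(Rational(-1, 5), -3), -4))) = Add(1, Mul(4, Add(Rational(-16, 5), -4))) = Add(1, Mul(4, Rational(-36, 5))) = Add(1, Rational(-144, 5)) = Rational(-139, 5) ≈ -27.800)
W = Rational(1132, 5) (W = Add(4, Mul(-8, Rational(-139, 5))) = Add(4, Rational(1112, 5)) = Rational(1132, 5) ≈ 226.40)
Add(Mul(W, 4), -7) = Add(Mul(Rational(1132, 5), 4), -7) = Add(Rational(4528, 5), -7) = Rational(4493, 5)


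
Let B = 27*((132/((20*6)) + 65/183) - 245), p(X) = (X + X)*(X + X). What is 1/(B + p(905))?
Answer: 610/1994409817 ≈ 3.0585e-7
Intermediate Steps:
p(X) = 4*X**2 (p(X) = (2*X)*(2*X) = 4*X**2)
B = -4011183/610 (B = 27*((132/120 + 65*(1/183)) - 245) = 27*((132*(1/120) + 65/183) - 245) = 27*((11/10 + 65/183) - 245) = 27*(2663/1830 - 245) = 27*(-445687/1830) = -4011183/610 ≈ -6575.7)
1/(B + p(905)) = 1/(-4011183/610 + 4*905**2) = 1/(-4011183/610 + 4*819025) = 1/(-4011183/610 + 3276100) = 1/(1994409817/610) = 610/1994409817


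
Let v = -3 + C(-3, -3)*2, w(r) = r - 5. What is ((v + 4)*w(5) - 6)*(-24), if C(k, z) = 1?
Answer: 144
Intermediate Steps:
w(r) = -5 + r
v = -1 (v = -3 + 1*2 = -3 + 2 = -1)
((v + 4)*w(5) - 6)*(-24) = ((-1 + 4)*(-5 + 5) - 6)*(-24) = (3*0 - 6)*(-24) = (0 - 6)*(-24) = -6*(-24) = 144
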